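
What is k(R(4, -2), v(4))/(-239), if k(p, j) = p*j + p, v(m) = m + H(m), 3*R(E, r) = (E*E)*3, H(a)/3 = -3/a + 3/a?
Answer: -80/239 ≈ -0.33473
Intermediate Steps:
H(a) = 0 (H(a) = 3*(-3/a + 3/a) = 3*0 = 0)
R(E, r) = E**2 (R(E, r) = ((E*E)*3)/3 = (E**2*3)/3 = (3*E**2)/3 = E**2)
v(m) = m (v(m) = m + 0 = m)
k(p, j) = p + j*p (k(p, j) = j*p + p = p + j*p)
k(R(4, -2), v(4))/(-239) = (4**2*(1 + 4))/(-239) = (16*5)*(-1/239) = 80*(-1/239) = -80/239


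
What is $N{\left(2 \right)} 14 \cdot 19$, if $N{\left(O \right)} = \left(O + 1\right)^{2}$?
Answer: $2394$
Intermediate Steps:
$N{\left(O \right)} = \left(1 + O\right)^{2}$
$N{\left(2 \right)} 14 \cdot 19 = \left(1 + 2\right)^{2} \cdot 14 \cdot 19 = 3^{2} \cdot 266 = 9 \cdot 266 = 2394$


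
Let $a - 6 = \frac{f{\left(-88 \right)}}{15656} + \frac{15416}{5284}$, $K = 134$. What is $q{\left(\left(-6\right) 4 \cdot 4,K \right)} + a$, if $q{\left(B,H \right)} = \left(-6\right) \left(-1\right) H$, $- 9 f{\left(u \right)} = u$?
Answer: $\frac{18913981163}{23266773} \approx 812.92$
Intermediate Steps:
$f{\left(u \right)} = - \frac{u}{9}$
$q{\left(B,H \right)} = 6 H$
$a = \frac{207495671}{23266773}$ ($a = 6 + \left(\frac{\left(- \frac{1}{9}\right) \left(-88\right)}{15656} + \frac{15416}{5284}\right) = 6 + \left(\frac{88}{9} \cdot \frac{1}{15656} + 15416 \cdot \frac{1}{5284}\right) = 6 + \left(\frac{11}{17613} + \frac{3854}{1321}\right) = 6 + \frac{67895033}{23266773} = \frac{207495671}{23266773} \approx 8.9181$)
$q{\left(\left(-6\right) 4 \cdot 4,K \right)} + a = 6 \cdot 134 + \frac{207495671}{23266773} = 804 + \frac{207495671}{23266773} = \frac{18913981163}{23266773}$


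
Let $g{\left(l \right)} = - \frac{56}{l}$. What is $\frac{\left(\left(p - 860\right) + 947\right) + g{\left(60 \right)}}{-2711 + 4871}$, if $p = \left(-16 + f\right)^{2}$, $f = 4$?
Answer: $\frac{3451}{32400} \approx 0.10651$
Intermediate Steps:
$p = 144$ ($p = \left(-16 + 4\right)^{2} = \left(-12\right)^{2} = 144$)
$\frac{\left(\left(p - 860\right) + 947\right) + g{\left(60 \right)}}{-2711 + 4871} = \frac{\left(\left(144 - 860\right) + 947\right) - \frac{56}{60}}{-2711 + 4871} = \frac{\left(-716 + 947\right) - \frac{14}{15}}{2160} = \left(231 - \frac{14}{15}\right) \frac{1}{2160} = \frac{3451}{15} \cdot \frac{1}{2160} = \frac{3451}{32400}$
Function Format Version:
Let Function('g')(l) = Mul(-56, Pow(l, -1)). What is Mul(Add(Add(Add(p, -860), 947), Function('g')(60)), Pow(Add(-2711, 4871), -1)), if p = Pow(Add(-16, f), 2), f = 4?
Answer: Rational(3451, 32400) ≈ 0.10651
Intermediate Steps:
p = 144 (p = Pow(Add(-16, 4), 2) = Pow(-12, 2) = 144)
Mul(Add(Add(Add(p, -860), 947), Function('g')(60)), Pow(Add(-2711, 4871), -1)) = Mul(Add(Add(Add(144, -860), 947), Mul(-56, Pow(60, -1))), Pow(Add(-2711, 4871), -1)) = Mul(Add(Add(-716, 947), Mul(-56, Rational(1, 60))), Pow(2160, -1)) = Mul(Add(231, Rational(-14, 15)), Rational(1, 2160)) = Mul(Rational(3451, 15), Rational(1, 2160)) = Rational(3451, 32400)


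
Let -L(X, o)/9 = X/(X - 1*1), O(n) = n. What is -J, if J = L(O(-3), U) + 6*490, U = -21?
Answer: -11733/4 ≈ -2933.3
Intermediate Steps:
L(X, o) = -9*X/(-1 + X) (L(X, o) = -9*X/(X - 1*1) = -9*X/(X - 1) = -9*X/(-1 + X))
J = 11733/4 (J = -9*(-3)/(-1 - 3) + 6*490 = -9*(-3)/(-4) + 2940 = -9*(-3)*(-¼) + 2940 = -27/4 + 2940 = 11733/4 ≈ 2933.3)
-J = -1*11733/4 = -11733/4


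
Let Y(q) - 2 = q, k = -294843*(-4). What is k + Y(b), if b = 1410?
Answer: 1180784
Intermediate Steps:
k = 1179372
Y(q) = 2 + q
k + Y(b) = 1179372 + (2 + 1410) = 1179372 + 1412 = 1180784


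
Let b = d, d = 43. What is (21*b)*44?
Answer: 39732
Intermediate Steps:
b = 43
(21*b)*44 = (21*43)*44 = 903*44 = 39732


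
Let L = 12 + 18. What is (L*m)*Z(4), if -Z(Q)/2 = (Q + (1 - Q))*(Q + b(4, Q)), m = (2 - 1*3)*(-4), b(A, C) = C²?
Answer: -4800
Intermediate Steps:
L = 30
m = 4 (m = (2 - 3)*(-4) = -1*(-4) = 4)
Z(Q) = -2*Q - 2*Q² (Z(Q) = -2*(Q + (1 - Q))*(Q + Q²) = -2*(Q + Q²) = -2*Q - 2*Q²)
(L*m)*Z(4) = (30*4)*(2*4*(-1 - 1*4)) = 120*(2*4*(-1 - 4)) = 120*(2*4*(-5)) = 120*(-40) = -4800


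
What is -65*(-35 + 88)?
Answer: -3445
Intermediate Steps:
-65*(-35 + 88) = -65*53 = -3445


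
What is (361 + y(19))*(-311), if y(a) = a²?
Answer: -224542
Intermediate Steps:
(361 + y(19))*(-311) = (361 + 19²)*(-311) = (361 + 361)*(-311) = 722*(-311) = -224542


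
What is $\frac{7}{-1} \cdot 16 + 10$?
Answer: $-102$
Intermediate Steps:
$\frac{7}{-1} \cdot 16 + 10 = 7 \left(-1\right) 16 + 10 = \left(-7\right) 16 + 10 = -112 + 10 = -102$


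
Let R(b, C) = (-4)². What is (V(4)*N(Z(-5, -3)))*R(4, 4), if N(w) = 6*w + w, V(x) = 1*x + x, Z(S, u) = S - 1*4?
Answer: -8064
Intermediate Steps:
Z(S, u) = -4 + S (Z(S, u) = S - 4 = -4 + S)
R(b, C) = 16
V(x) = 2*x (V(x) = x + x = 2*x)
N(w) = 7*w
(V(4)*N(Z(-5, -3)))*R(4, 4) = ((2*4)*(7*(-4 - 5)))*16 = (8*(7*(-9)))*16 = (8*(-63))*16 = -504*16 = -8064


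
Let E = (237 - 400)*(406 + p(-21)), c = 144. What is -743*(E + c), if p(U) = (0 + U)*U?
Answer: 102472331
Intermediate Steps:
p(U) = U² (p(U) = U*U = U²)
E = -138061 (E = (237 - 400)*(406 + (-21)²) = -163*(406 + 441) = -163*847 = -138061)
-743*(E + c) = -743*(-138061 + 144) = -743*(-137917) = 102472331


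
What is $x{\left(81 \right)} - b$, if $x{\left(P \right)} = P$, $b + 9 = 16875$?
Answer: $-16785$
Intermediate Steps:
$b = 16866$ ($b = -9 + 16875 = 16866$)
$x{\left(81 \right)} - b = 81 - 16866 = -16785$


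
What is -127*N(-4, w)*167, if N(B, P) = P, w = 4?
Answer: -84836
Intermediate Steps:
-127*N(-4, w)*167 = -127*4*167 = -508*167 = -84836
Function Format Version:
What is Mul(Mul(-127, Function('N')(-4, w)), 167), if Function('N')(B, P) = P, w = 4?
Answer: -84836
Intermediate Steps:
Mul(Mul(-127, Function('N')(-4, w)), 167) = Mul(Mul(-127, 4), 167) = Mul(-508, 167) = -84836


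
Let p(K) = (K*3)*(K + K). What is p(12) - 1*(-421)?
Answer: 1285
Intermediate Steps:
p(K) = 6*K² (p(K) = (3*K)*(2*K) = 6*K²)
p(12) - 1*(-421) = 6*12² - 1*(-421) = 6*144 + 421 = 864 + 421 = 1285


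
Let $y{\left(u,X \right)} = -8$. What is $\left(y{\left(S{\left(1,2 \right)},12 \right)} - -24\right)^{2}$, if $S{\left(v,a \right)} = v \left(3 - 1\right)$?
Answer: $256$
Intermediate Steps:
$S{\left(v,a \right)} = 2 v$ ($S{\left(v,a \right)} = v 2 = 2 v$)
$\left(y{\left(S{\left(1,2 \right)},12 \right)} - -24\right)^{2} = \left(-8 - -24\right)^{2} = \left(-8 + \left(-32 + 56\right)\right)^{2} = \left(-8 + 24\right)^{2} = 16^{2} = 256$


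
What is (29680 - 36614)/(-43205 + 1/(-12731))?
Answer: 44138377/275021428 ≈ 0.16049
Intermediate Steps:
(29680 - 36614)/(-43205 + 1/(-12731)) = -6934/(-43205 - 1/12731) = -6934/(-550042856/12731) = -6934*(-12731/550042856) = 44138377/275021428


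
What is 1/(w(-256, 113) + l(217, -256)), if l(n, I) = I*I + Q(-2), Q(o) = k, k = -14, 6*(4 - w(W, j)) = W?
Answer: 3/196706 ≈ 1.5251e-5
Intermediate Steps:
w(W, j) = 4 - W/6
Q(o) = -14
l(n, I) = -14 + I² (l(n, I) = I*I - 14 = I² - 14 = -14 + I²)
1/(w(-256, 113) + l(217, -256)) = 1/((4 - ⅙*(-256)) + (-14 + (-256)²)) = 1/((4 + 128/3) + (-14 + 65536)) = 1/(140/3 + 65522) = 1/(196706/3) = 3/196706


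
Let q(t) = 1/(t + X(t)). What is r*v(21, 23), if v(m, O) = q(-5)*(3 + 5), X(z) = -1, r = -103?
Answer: 412/3 ≈ 137.33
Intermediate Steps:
q(t) = 1/(-1 + t) (q(t) = 1/(t - 1) = 1/(-1 + t))
v(m, O) = -4/3 (v(m, O) = (3 + 5)/(-1 - 5) = 8/(-6) = -1/6*8 = -4/3)
r*v(21, 23) = -103*(-4/3) = 412/3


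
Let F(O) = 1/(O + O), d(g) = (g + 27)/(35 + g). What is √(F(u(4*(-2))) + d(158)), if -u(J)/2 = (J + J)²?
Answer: √36524671/6176 ≈ 0.97856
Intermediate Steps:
d(g) = (27 + g)/(35 + g)
u(J) = -8*J² (u(J) = -2*(J + J)² = -2*4*J² = -8*J²)
F(O) = 1/(2*O)
√(F(u(4*(-2))) + d(158)) = √(1/(2*((-8*(4*(-2))²))) + (27 + 158)/(35 + 158)) = √(1/(2*((-8*(-8)²))) + 185/193) = √(1/(2*((-8*64))) + (1/193)*185) = √((½)/(-512) + 185/193) = √((½)*(-1/512) + 185/193) = √(-1/1024 + 185/193) = √(189247/197632) = √36524671/6176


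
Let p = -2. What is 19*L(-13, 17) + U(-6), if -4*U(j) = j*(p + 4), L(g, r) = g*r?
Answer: -4196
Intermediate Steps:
U(j) = -j/2 (U(j) = -j*(-2 + 4)/4 = -j*2/4 = -j/2)
19*L(-13, 17) + U(-6) = 19*(-13*17) - ½*(-6) = 19*(-221) + 3 = -4199 + 3 = -4196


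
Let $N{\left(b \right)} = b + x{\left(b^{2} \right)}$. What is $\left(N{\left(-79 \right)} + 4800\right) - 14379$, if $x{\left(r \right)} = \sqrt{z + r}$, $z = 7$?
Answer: $-9658 + 2 \sqrt{1562} \approx -9579.0$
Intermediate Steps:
$x{\left(r \right)} = \sqrt{7 + r}$
$N{\left(b \right)} = b + \sqrt{7 + b^{2}}$
$\left(N{\left(-79 \right)} + 4800\right) - 14379 = \left(\left(-79 + \sqrt{7 + \left(-79\right)^{2}}\right) + 4800\right) - 14379 = \left(\left(-79 + \sqrt{7 + 6241}\right) + 4800\right) - 14379 = \left(\left(-79 + \sqrt{6248}\right) + 4800\right) - 14379 = \left(\left(-79 + 2 \sqrt{1562}\right) + 4800\right) - 14379 = \left(4721 + 2 \sqrt{1562}\right) - 14379 = -9658 + 2 \sqrt{1562}$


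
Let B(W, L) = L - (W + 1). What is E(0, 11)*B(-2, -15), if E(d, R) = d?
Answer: 0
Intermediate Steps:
B(W, L) = -1 + L - W (B(W, L) = L - (1 + W) = L + (-1 - W) = -1 + L - W)
E(0, 11)*B(-2, -15) = 0*(-1 - 15 - 1*(-2)) = 0*(-1 - 15 + 2) = 0*(-14) = 0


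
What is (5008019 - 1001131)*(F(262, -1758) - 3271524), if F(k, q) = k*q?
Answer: -14954186842560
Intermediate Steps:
(5008019 - 1001131)*(F(262, -1758) - 3271524) = (5008019 - 1001131)*(262*(-1758) - 3271524) = 4006888*(-460596 - 3271524) = 4006888*(-3732120) = -14954186842560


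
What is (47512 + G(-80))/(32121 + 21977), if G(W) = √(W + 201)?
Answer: 47523/54098 ≈ 0.87846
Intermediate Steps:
G(W) = √(201 + W)
(47512 + G(-80))/(32121 + 21977) = (47512 + √(201 - 80))/(32121 + 21977) = (47512 + √121)/54098 = (47512 + 11)*(1/54098) = 47523*(1/54098) = 47523/54098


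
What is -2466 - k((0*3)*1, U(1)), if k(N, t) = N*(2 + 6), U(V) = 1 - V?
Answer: -2466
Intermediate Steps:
k(N, t) = 8*N (k(N, t) = N*8 = 8*N)
-2466 - k((0*3)*1, U(1)) = -2466 - 8*(0*3)*1 = -2466 - 8*0*1 = -2466 - 8*0 = -2466 - 1*0 = -2466 + 0 = -2466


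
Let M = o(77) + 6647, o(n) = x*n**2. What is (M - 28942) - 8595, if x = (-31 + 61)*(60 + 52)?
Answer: 19890550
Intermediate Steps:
x = 3360 (x = 30*112 = 3360)
o(n) = 3360*n**2
M = 19928087 (M = 3360*77**2 + 6647 = 3360*5929 + 6647 = 19921440 + 6647 = 19928087)
(M - 28942) - 8595 = (19928087 - 28942) - 8595 = 19899145 - 8595 = 19890550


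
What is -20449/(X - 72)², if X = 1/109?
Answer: -242954569/61575409 ≈ -3.9456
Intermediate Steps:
X = 1/109 ≈ 0.0091743
-20449/(X - 72)² = -20449/(1/109 - 72)² = -20449/((-7847/109)²) = -20449/61575409/11881 = -20449*11881/61575409 = -242954569/61575409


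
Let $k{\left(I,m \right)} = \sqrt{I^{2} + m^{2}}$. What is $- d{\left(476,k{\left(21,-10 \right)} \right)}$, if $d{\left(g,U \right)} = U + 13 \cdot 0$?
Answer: $- \sqrt{541} \approx -23.259$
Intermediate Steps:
$d{\left(g,U \right)} = U$ ($d{\left(g,U \right)} = U + 0 = U$)
$- d{\left(476,k{\left(21,-10 \right)} \right)} = - \sqrt{21^{2} + \left(-10\right)^{2}} = - \sqrt{441 + 100} = - \sqrt{541}$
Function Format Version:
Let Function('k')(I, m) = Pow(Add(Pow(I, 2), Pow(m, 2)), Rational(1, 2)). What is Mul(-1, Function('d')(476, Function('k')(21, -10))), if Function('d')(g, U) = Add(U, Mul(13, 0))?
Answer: Mul(-1, Pow(541, Rational(1, 2))) ≈ -23.259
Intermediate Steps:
Function('d')(g, U) = U (Function('d')(g, U) = Add(U, 0) = U)
Mul(-1, Function('d')(476, Function('k')(21, -10))) = Mul(-1, Pow(Add(Pow(21, 2), Pow(-10, 2)), Rational(1, 2))) = Mul(-1, Pow(Add(441, 100), Rational(1, 2))) = Mul(-1, Pow(541, Rational(1, 2)))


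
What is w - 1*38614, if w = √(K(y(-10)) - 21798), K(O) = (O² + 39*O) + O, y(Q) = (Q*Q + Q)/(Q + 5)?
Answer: -38614 + 9*I*√274 ≈ -38614.0 + 148.98*I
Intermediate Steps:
y(Q) = (Q + Q²)/(5 + Q) (y(Q) = (Q² + Q)/(5 + Q) = (Q + Q²)/(5 + Q))
K(O) = O² + 40*O
w = 9*I*√274 (w = √((-10*(1 - 10)/(5 - 10))*(40 - 10*(1 - 10)/(5 - 10)) - 21798) = √((-10*(-9)/(-5))*(40 - 10*(-9)/(-5)) - 21798) = √((-10*(-⅕)*(-9))*(40 - 10*(-⅕)*(-9)) - 21798) = √(-18*(40 - 18) - 21798) = √(-18*22 - 21798) = √(-396 - 21798) = √(-22194) = 9*I*√274 ≈ 148.98*I)
w - 1*38614 = 9*I*√274 - 1*38614 = 9*I*√274 - 38614 = -38614 + 9*I*√274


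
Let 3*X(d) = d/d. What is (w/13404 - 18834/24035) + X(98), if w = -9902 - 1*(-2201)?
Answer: -330156091/322165140 ≈ -1.0248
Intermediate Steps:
X(d) = ⅓ (X(d) = (d/d)/3 = (⅓)*1 = ⅓)
w = -7701 (w = -9902 + 2201 = -7701)
(w/13404 - 18834/24035) + X(98) = (-7701/13404 - 18834/24035) + ⅓ = (-7701*1/13404 - 18834*1/24035) + ⅓ = (-2567/4468 - 18834/24035) + ⅓ = -145848157/107388380 + ⅓ = -330156091/322165140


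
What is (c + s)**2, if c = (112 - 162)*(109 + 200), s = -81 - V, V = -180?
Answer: 235653201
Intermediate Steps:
s = 99 (s = -81 - 1*(-180) = -81 + 180 = 99)
c = -15450 (c = -50*309 = -15450)
(c + s)**2 = (-15450 + 99)**2 = (-15351)**2 = 235653201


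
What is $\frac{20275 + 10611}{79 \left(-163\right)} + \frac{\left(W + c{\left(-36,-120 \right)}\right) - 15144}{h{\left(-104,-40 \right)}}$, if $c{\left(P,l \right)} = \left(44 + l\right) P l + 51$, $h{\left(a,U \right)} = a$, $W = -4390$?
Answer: $\frac{4475447087}{1339208} \approx 3341.9$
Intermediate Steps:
$c{\left(P,l \right)} = 51 + P l \left(44 + l\right)$ ($c{\left(P,l \right)} = P \left(44 + l\right) l + 51 = P l \left(44 + l\right) + 51 = 51 + P l \left(44 + l\right)$)
$\frac{20275 + 10611}{79 \left(-163\right)} + \frac{\left(W + c{\left(-36,-120 \right)}\right) - 15144}{h{\left(-104,-40 \right)}} = \frac{20275 + 10611}{79 \left(-163\right)} + \frac{\left(-4390 + \left(51 - 36 \left(-120\right)^{2} + 44 \left(-36\right) \left(-120\right)\right)\right) - 15144}{-104} = \frac{30886}{-12877} + \left(\left(-4390 + \left(51 - 518400 + 190080\right)\right) - 15144\right) \left(- \frac{1}{104}\right) = 30886 \left(- \frac{1}{12877}\right) + \left(\left(-4390 + \left(51 - 518400 + 190080\right)\right) - 15144\right) \left(- \frac{1}{104}\right) = - \frac{30886}{12877} + \left(\left(-4390 - 328269\right) - 15144\right) \left(- \frac{1}{104}\right) = - \frac{30886}{12877} + \left(-332659 - 15144\right) \left(- \frac{1}{104}\right) = - \frac{30886}{12877} - - \frac{347803}{104} = - \frac{30886}{12877} + \frac{347803}{104} = \frac{4475447087}{1339208}$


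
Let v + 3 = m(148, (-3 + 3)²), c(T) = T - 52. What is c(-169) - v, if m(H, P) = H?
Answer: -366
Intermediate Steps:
c(T) = -52 + T
v = 145 (v = -3 + 148 = 145)
c(-169) - v = (-52 - 169) - 1*145 = -221 - 145 = -366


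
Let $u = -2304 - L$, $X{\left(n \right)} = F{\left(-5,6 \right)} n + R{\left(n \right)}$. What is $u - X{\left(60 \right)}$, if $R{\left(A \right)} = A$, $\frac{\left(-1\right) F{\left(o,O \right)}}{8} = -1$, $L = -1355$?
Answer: $-1489$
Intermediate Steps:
$F{\left(o,O \right)} = 8$ ($F{\left(o,O \right)} = \left(-8\right) \left(-1\right) = 8$)
$X{\left(n \right)} = 9 n$ ($X{\left(n \right)} = 8 n + n = 9 n$)
$u = -949$ ($u = -2304 - -1355 = -2304 + 1355 = -949$)
$u - X{\left(60 \right)} = -949 - 9 \cdot 60 = -949 - 540 = -1489$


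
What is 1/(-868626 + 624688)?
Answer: -1/243938 ≈ -4.0994e-6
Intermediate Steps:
1/(-868626 + 624688) = 1/(-243938) = -1/243938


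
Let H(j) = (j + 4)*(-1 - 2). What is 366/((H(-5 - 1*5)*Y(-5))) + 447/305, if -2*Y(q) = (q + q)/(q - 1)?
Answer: -1399/61 ≈ -22.934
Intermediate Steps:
Y(q) = -q/(-1 + q) (Y(q) = -(q + q)/(2*(q - 1)) = -2*q/(2*(-1 + q)) = -q/(-1 + q))
H(j) = -12 - 3*j (H(j) = (4 + j)*(-3) = -12 - 3*j)
366/((H(-5 - 1*5)*Y(-5))) + 447/305 = 366/(((-12 - 3*(-5 - 1*5))*(-1*(-5)/(-1 - 5)))) + 447/305 = 366/(((-12 - 3*(-5 - 5))*(-1*(-5)/(-6)))) + 447*(1/305) = 366/(((-12 - 3*(-10))*(-1*(-5)*(-⅙)))) + 447/305 = 366/(((-12 + 30)*(-⅚))) + 447/305 = 366/((18*(-⅚))) + 447/305 = 366/(-15) + 447/305 = 366*(-1/15) + 447/305 = -122/5 + 447/305 = -1399/61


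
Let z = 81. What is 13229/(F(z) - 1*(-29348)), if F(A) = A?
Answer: 13229/29429 ≈ 0.44952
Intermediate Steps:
13229/(F(z) - 1*(-29348)) = 13229/(81 - 1*(-29348)) = 13229/(81 + 29348) = 13229/29429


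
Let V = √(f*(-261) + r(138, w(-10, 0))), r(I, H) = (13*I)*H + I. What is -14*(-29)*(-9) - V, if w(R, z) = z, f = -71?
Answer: -3654 - 7*√381 ≈ -3790.6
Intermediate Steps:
r(I, H) = I + 13*H*I (r(I, H) = 13*H*I + I = I + 13*H*I)
V = 7*√381 (V = √(-71*(-261) + 138*(1 + 13*0)) = √(18531 + 138*(1 + 0)) = √(18531 + 138*1) = √(18531 + 138) = √18669 = 7*√381 ≈ 136.63)
-14*(-29)*(-9) - V = -14*(-29)*(-9) - 7*√381 = 406*(-9) - 7*√381 = -3654 - 7*√381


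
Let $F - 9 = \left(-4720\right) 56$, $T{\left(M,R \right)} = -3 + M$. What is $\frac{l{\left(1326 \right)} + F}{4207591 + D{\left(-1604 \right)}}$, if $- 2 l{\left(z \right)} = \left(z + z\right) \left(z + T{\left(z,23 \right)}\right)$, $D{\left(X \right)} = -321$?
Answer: $- \frac{755377}{841454} \approx -0.8977$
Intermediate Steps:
$F = -264311$ ($F = 9 - 264320 = -264311$)
$l{\left(z \right)} = - z \left(-3 + 2 z\right)$ ($l{\left(z \right)} = - \frac{\left(z + z\right) \left(z + \left(-3 + z\right)\right)}{2} = - \frac{2 z \left(-3 + 2 z\right)}{2} = - z \left(-3 + 2 z\right)$)
$\frac{l{\left(1326 \right)} + F}{4207591 + D{\left(-1604 \right)}} = \frac{1326 \left(3 - 2652\right) - 264311}{4207591 - 321} = \frac{1326 \left(3 - 2652\right) - 264311}{4207270} = \left(1326 \left(-2649\right) - 264311\right) \frac{1}{4207270} = \left(-3512574 - 264311\right) \frac{1}{4207270} = \left(-3776885\right) \frac{1}{4207270} = - \frac{755377}{841454}$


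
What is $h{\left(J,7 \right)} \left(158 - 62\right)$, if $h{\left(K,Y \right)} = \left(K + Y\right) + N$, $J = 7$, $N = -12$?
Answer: $192$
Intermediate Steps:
$h{\left(K,Y \right)} = -12 + K + Y$ ($h{\left(K,Y \right)} = \left(K + Y\right) - 12 = -12 + K + Y$)
$h{\left(J,7 \right)} \left(158 - 62\right) = \left(-12 + 7 + 7\right) \left(158 - 62\right) = 2 \cdot 96 = 192$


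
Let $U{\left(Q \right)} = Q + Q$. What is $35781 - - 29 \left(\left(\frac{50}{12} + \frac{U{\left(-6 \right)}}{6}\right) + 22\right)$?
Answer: $\frac{218891}{6} \approx 36482.0$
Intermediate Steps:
$U{\left(Q \right)} = 2 Q$
$35781 - - 29 \left(\left(\frac{50}{12} + \frac{U{\left(-6 \right)}}{6}\right) + 22\right) = 35781 - - 29 \left(\left(\frac{50}{12} + \frac{2 \left(-6\right)}{6}\right) + 22\right) = 35781 - - 29 \left(\left(50 \cdot \frac{1}{12} - 2\right) + 22\right) = 35781 - - 29 \left(\left(\frac{25}{6} - 2\right) + 22\right) = 35781 - - 29 \left(\frac{13}{6} + 22\right) = 35781 - \left(-29\right) \frac{145}{6} = 35781 - - \frac{4205}{6} = 35781 + \frac{4205}{6} = \frac{218891}{6}$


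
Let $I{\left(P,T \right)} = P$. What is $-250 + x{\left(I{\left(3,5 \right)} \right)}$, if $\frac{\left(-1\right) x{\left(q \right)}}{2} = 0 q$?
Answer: $-250$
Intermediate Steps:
$x{\left(q \right)} = 0$ ($x{\left(q \right)} = - 2 \cdot 0 q = \left(-2\right) 0 = 0$)
$-250 + x{\left(I{\left(3,5 \right)} \right)} = -250 + 0 = -250$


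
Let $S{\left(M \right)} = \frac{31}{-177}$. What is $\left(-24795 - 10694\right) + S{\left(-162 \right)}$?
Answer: $- \frac{6281584}{177} \approx -35489.0$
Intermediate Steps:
$S{\left(M \right)} = - \frac{31}{177}$ ($S{\left(M \right)} = 31 \left(- \frac{1}{177}\right) = - \frac{31}{177}$)
$\left(-24795 - 10694\right) + S{\left(-162 \right)} = \left(-24795 - 10694\right) - \frac{31}{177} = -35489 - \frac{31}{177} = - \frac{6281584}{177}$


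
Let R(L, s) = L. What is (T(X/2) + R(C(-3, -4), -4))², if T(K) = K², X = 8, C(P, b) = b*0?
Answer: 256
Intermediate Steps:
C(P, b) = 0
(T(X/2) + R(C(-3, -4), -4))² = ((8/2)² + 0)² = ((8*(½))² + 0)² = (4² + 0)² = (16 + 0)² = 16² = 256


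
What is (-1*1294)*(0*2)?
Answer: 0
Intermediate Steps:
(-1*1294)*(0*2) = -1294*0 = 0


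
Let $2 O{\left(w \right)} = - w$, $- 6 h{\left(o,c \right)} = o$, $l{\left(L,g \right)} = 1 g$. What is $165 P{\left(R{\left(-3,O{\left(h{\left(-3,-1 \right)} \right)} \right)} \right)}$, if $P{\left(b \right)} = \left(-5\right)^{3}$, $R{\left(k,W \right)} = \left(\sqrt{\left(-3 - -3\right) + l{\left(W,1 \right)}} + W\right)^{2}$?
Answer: $-20625$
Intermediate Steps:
$l{\left(L,g \right)} = g$
$h{\left(o,c \right)} = - \frac{o}{6}$
$O{\left(w \right)} = - \frac{w}{2}$ ($O{\left(w \right)} = \frac{\left(-1\right) w}{2} = - \frac{w}{2}$)
$R{\left(k,W \right)} = \left(1 + W\right)^{2}$ ($R{\left(k,W \right)} = \left(\sqrt{\left(-3 - -3\right) + 1} + W\right)^{2} = \left(\sqrt{\left(-3 + 3\right) + 1} + W\right)^{2} = \left(\sqrt{0 + 1} + W\right)^{2} = \left(\sqrt{1} + W\right)^{2} = \left(1 + W\right)^{2}$)
$P{\left(b \right)} = -125$
$165 P{\left(R{\left(-3,O{\left(h{\left(-3,-1 \right)} \right)} \right)} \right)} = 165 \left(-125\right) = -20625$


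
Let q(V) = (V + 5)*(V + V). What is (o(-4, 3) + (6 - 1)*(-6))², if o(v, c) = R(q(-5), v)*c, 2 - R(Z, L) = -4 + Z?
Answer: 144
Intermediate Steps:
q(V) = 2*V*(5 + V) (q(V) = (5 + V)*(2*V) = 2*V*(5 + V))
R(Z, L) = 6 - Z (R(Z, L) = 2 - (-4 + Z) = 2 + (4 - Z) = 6 - Z)
o(v, c) = 6*c (o(v, c) = (6 - 2*(-5)*(5 - 5))*c = (6 - 2*(-5)*0)*c = (6 - 1*0)*c = (6 + 0)*c = 6*c)
(o(-4, 3) + (6 - 1)*(-6))² = (6*3 + (6 - 1)*(-6))² = (18 + 5*(-6))² = (18 - 30)² = (-12)² = 144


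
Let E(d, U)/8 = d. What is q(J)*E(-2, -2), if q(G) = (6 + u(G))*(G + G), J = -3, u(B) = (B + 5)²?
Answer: 960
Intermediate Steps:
u(B) = (5 + B)²
E(d, U) = 8*d
q(G) = 2*G*(6 + (5 + G)²) (q(G) = (6 + (5 + G)²)*(G + G) = (6 + (5 + G)²)*(2*G) = 2*G*(6 + (5 + G)²))
q(J)*E(-2, -2) = (2*(-3)*(6 + (5 - 3)²))*(8*(-2)) = (2*(-3)*(6 + 2²))*(-16) = (2*(-3)*(6 + 4))*(-16) = (2*(-3)*10)*(-16) = -60*(-16) = 960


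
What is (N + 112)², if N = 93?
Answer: 42025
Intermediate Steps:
(N + 112)² = (93 + 112)² = 205² = 42025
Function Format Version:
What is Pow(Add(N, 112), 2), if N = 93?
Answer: 42025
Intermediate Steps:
Pow(Add(N, 112), 2) = Pow(Add(93, 112), 2) = Pow(205, 2) = 42025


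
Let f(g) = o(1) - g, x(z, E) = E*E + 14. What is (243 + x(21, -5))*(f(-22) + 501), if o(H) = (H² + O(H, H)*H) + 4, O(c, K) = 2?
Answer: 149460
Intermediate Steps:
o(H) = 4 + H² + 2*H (o(H) = (H² + 2*H) + 4 = 4 + H² + 2*H)
x(z, E) = 14 + E² (x(z, E) = E² + 14 = 14 + E²)
f(g) = 7 - g (f(g) = (4 + 1² + 2*1) - g = (4 + 1 + 2) - g = 7 - g)
(243 + x(21, -5))*(f(-22) + 501) = (243 + (14 + (-5)²))*((7 - 1*(-22)) + 501) = (243 + (14 + 25))*((7 + 22) + 501) = (243 + 39)*(29 + 501) = 282*530 = 149460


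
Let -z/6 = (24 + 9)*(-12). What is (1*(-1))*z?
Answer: -2376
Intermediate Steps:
z = 2376 (z = -6*(24 + 9)*(-12) = -198*(-12) = -6*(-396) = 2376)
(1*(-1))*z = (1*(-1))*2376 = -1*2376 = -2376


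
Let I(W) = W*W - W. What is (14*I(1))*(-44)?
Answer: 0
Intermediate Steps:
I(W) = W² - W
(14*I(1))*(-44) = (14*(1*(-1 + 1)))*(-44) = (14*(1*0))*(-44) = (14*0)*(-44) = 0*(-44) = 0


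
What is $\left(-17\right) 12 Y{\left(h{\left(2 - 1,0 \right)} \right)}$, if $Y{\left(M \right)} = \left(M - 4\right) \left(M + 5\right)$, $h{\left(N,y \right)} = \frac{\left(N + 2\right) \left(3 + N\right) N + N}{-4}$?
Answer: $\frac{10353}{4} \approx 2588.3$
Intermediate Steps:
$h{\left(N,y \right)} = - \frac{N}{4} - \frac{N \left(2 + N\right) \left(3 + N\right)}{4}$ ($h{\left(N,y \right)} = \left(\left(2 + N\right) \left(3 + N\right) N + N\right) \left(- \frac{1}{4}\right) = \left(N \left(2 + N\right) \left(3 + N\right) + N\right) \left(- \frac{1}{4}\right) = \left(N + N \left(2 + N\right) \left(3 + N\right)\right) \left(- \frac{1}{4}\right) = - \frac{N}{4} - \frac{N \left(2 + N\right) \left(3 + N\right)}{4}$)
$Y{\left(M \right)} = \left(-4 + M\right) \left(5 + M\right)$
$\left(-17\right) 12 Y{\left(h{\left(2 - 1,0 \right)} \right)} = \left(-17\right) 12 \left(-20 - \frac{\left(2 - 1\right) \left(7 + \left(2 - 1\right)^{2} + 5 \left(2 - 1\right)\right)}{4} + \left(- \frac{\left(2 - 1\right) \left(7 + \left(2 - 1\right)^{2} + 5 \left(2 - 1\right)\right)}{4}\right)^{2}\right) = - 204 \left(-20 - \frac{\left(2 - 1\right) \left(7 + \left(2 - 1\right)^{2} + 5 \left(2 - 1\right)\right)}{4} + \left(- \frac{\left(2 - 1\right) \left(7 + \left(2 - 1\right)^{2} + 5 \left(2 - 1\right)\right)}{4}\right)^{2}\right) = - 204 \left(-20 - \frac{7 + 1^{2} + 5 \cdot 1}{4} + \left(\left(- \frac{1}{4}\right) 1 \left(7 + 1^{2} + 5 \cdot 1\right)\right)^{2}\right) = - 204 \left(-20 - \frac{7 + 1 + 5}{4} + \left(\left(- \frac{1}{4}\right) 1 \left(7 + 1 + 5\right)\right)^{2}\right) = - 204 \left(-20 - \frac{1}{4} \cdot 13 + \left(\left(- \frac{1}{4}\right) 1 \cdot 13\right)^{2}\right) = - 204 \left(-20 - \frac{13}{4} + \left(- \frac{13}{4}\right)^{2}\right) = - 204 \left(-20 - \frac{13}{4} + \frac{169}{16}\right) = \left(-204\right) \left(- \frac{203}{16}\right) = \frac{10353}{4}$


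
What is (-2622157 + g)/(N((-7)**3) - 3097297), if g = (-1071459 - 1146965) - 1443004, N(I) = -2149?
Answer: 897655/442778 ≈ 2.0273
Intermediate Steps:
g = -3661428 (g = -2218424 - 1443004 = -3661428)
(-2622157 + g)/(N((-7)**3) - 3097297) = (-2622157 - 3661428)/(-2149 - 3097297) = -6283585/(-3099446) = -6283585*(-1/3099446) = 897655/442778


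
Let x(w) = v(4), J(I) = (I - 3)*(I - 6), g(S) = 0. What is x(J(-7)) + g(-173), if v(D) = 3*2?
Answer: 6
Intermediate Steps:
v(D) = 6
J(I) = (-6 + I)*(-3 + I) (J(I) = (-3 + I)*(-6 + I) = (-6 + I)*(-3 + I))
x(w) = 6
x(J(-7)) + g(-173) = 6 + 0 = 6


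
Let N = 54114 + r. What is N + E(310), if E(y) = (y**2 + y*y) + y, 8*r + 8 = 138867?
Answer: 2111851/8 ≈ 2.6398e+5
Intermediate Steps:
r = 138859/8 (r = -1 + (1/8)*138867 = -1 + 138867/8 = 138859/8 ≈ 17357.)
E(y) = y + 2*y**2 (E(y) = (y**2 + y**2) + y = 2*y**2 + y = y + 2*y**2)
N = 571771/8 (N = 54114 + 138859/8 = 571771/8 ≈ 71471.)
N + E(310) = 571771/8 + 310*(1 + 2*310) = 571771/8 + 310*(1 + 620) = 571771/8 + 310*621 = 571771/8 + 192510 = 2111851/8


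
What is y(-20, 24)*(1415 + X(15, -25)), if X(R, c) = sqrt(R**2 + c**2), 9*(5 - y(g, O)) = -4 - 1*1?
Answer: 70750/9 + 250*sqrt(34)/9 ≈ 8023.1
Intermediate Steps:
y(g, O) = 50/9 (y(g, O) = 5 - (-4 - 1*1)/9 = 5 - (-4 - 1)/9 = 5 - 1/9*(-5) = 5 + 5/9 = 50/9)
y(-20, 24)*(1415 + X(15, -25)) = 50*(1415 + sqrt(15**2 + (-25)**2))/9 = 50*(1415 + sqrt(225 + 625))/9 = 50*(1415 + sqrt(850))/9 = 50*(1415 + 5*sqrt(34))/9 = 70750/9 + 250*sqrt(34)/9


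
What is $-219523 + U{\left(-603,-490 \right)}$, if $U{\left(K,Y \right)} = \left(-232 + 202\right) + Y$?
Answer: $-220043$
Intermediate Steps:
$U{\left(K,Y \right)} = -30 + Y$
$-219523 + U{\left(-603,-490 \right)} = -219523 - 520 = -220043$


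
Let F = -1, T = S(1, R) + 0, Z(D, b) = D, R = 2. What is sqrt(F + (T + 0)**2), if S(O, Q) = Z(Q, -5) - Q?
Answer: I ≈ 1.0*I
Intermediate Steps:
S(O, Q) = 0 (S(O, Q) = Q - Q = 0)
T = 0 (T = 0 + 0 = 0)
sqrt(F + (T + 0)**2) = sqrt(-1 + (0 + 0)**2) = sqrt(-1 + 0**2) = sqrt(-1 + 0) = sqrt(-1) = I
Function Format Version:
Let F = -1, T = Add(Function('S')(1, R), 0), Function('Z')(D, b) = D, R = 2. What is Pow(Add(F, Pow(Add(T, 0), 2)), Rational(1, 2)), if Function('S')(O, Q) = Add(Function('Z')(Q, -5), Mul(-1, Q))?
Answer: I ≈ Mul(1.0000, I)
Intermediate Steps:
Function('S')(O, Q) = 0 (Function('S')(O, Q) = Add(Q, Mul(-1, Q)) = 0)
T = 0 (T = Add(0, 0) = 0)
Pow(Add(F, Pow(Add(T, 0), 2)), Rational(1, 2)) = Pow(Add(-1, Pow(Add(0, 0), 2)), Rational(1, 2)) = Pow(Add(-1, Pow(0, 2)), Rational(1, 2)) = Pow(Add(-1, 0), Rational(1, 2)) = Pow(-1, Rational(1, 2)) = I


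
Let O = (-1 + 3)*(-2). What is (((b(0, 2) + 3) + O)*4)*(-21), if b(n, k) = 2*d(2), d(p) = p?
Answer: -252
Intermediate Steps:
b(n, k) = 4 (b(n, k) = 2*2 = 4)
O = -4 (O = 2*(-2) = -4)
(((b(0, 2) + 3) + O)*4)*(-21) = (((4 + 3) - 4)*4)*(-21) = ((7 - 4)*4)*(-21) = (3*4)*(-21) = 12*(-21) = -252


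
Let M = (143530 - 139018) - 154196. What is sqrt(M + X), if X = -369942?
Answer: I*sqrt(519626) ≈ 720.85*I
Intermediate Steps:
M = -149684 (M = 4512 - 154196 = -149684)
sqrt(M + X) = sqrt(-149684 - 369942) = sqrt(-519626) = I*sqrt(519626)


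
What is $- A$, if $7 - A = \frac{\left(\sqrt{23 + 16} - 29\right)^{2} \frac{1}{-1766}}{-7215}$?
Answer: $- \frac{8919095}{1274169} - \frac{29 \sqrt{39}}{6370845} \approx -7.0$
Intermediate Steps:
$A = 7 - \frac{\left(-29 + \sqrt{39}\right)^{2}}{12741690}$ ($A = 7 - \frac{\left(\sqrt{23 + 16} - 29\right)^{2} \frac{1}{-1766}}{-7215} = 7 - \left(\sqrt{39} - 29\right)^{2} \left(- \frac{1}{1766}\right) \left(- \frac{1}{7215}\right) = 7 - \left(-29 + \sqrt{39}\right)^{2} \left(- \frac{1}{1766}\right) \left(- \frac{1}{7215}\right) = 7 - - \frac{\left(-29 + \sqrt{39}\right)^{2}}{1766} \left(- \frac{1}{7215}\right) = 7 - \frac{\left(-29 + \sqrt{39}\right)^{2}}{12741690} \approx 7.0$)
$- A = - (\frac{8919095}{1274169} + \frac{29 \sqrt{39}}{6370845}) = - \frac{8919095}{1274169} - \frac{29 \sqrt{39}}{6370845}$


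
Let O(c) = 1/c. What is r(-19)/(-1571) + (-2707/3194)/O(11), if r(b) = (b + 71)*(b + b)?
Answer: -40468323/5017774 ≈ -8.0650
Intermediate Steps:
r(b) = 2*b*(71 + b) (r(b) = (71 + b)*(2*b) = 2*b*(71 + b))
r(-19)/(-1571) + (-2707/3194)/O(11) = (2*(-19)*(71 - 19))/(-1571) + (-2707/3194)/(1/11) = (2*(-19)*52)*(-1/1571) + (-2707*1/3194)/(1/11) = -1976*(-1/1571) - 2707/3194*11 = 1976/1571 - 29777/3194 = -40468323/5017774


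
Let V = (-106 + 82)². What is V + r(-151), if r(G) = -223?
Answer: 353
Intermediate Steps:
V = 576 (V = (-24)² = 576)
V + r(-151) = 576 - 223 = 353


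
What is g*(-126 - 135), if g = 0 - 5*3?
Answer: 3915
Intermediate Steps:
g = -15 (g = 0 - 15 = -15)
g*(-126 - 135) = -15*(-126 - 135) = -15*(-261) = 3915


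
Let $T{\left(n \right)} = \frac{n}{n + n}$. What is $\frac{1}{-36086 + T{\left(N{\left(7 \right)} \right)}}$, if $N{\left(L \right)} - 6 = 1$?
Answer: $- \frac{2}{72171} \approx -2.7712 \cdot 10^{-5}$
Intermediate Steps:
$N{\left(L \right)} = 7$ ($N{\left(L \right)} = 6 + 1 = 7$)
$T{\left(n \right)} = \frac{1}{2}$ ($T{\left(n \right)} = \frac{n}{2 n} = \frac{1}{2 n} n = \frac{1}{2}$)
$\frac{1}{-36086 + T{\left(N{\left(7 \right)} \right)}} = \frac{1}{-36086 + \frac{1}{2}} = \frac{1}{- \frac{72171}{2}} = - \frac{2}{72171}$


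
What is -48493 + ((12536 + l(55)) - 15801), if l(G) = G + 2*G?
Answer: -51593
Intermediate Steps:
l(G) = 3*G
-48493 + ((12536 + l(55)) - 15801) = -48493 + ((12536 + 3*55) - 15801) = -48493 + ((12536 + 165) - 15801) = -48493 + (12701 - 15801) = -48493 - 3100 = -51593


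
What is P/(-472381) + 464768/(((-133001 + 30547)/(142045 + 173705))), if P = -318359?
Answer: -34661056716911507/24198661487 ≈ -1.4324e+6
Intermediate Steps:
P/(-472381) + 464768/(((-133001 + 30547)/(142045 + 173705))) = -318359/(-472381) + 464768/(((-133001 + 30547)/(142045 + 173705))) = -318359*(-1/472381) + 464768/((-102454/315750)) = 318359/472381 + 464768/((-102454*1/315750)) = 318359/472381 + 464768/(-51227/157875) = 318359/472381 + 464768*(-157875/51227) = 318359/472381 - 73375248000/51227 = -34661056716911507/24198661487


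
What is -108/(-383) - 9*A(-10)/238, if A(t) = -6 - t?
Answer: 5958/45577 ≈ 0.13072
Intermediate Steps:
-108/(-383) - 9*A(-10)/238 = -108/(-383) - 9/(238/(-6 - 1*(-10))) = -108*(-1/383) - 9/(238/(-6 + 10)) = 108/383 - 9/(238/4) = 108/383 - 9/(238*(1/4)) = 108/383 - 9/119/2 = 108/383 - 9*2/119 = 108/383 - 18/119 = 5958/45577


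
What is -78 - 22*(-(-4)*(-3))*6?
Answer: 1506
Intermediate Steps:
-78 - 22*(-(-4)*(-3))*6 = -78 - 22*(-4*3)*6 = -78 - (-264)*6 = -78 - 22*(-72) = -78 + 1584 = 1506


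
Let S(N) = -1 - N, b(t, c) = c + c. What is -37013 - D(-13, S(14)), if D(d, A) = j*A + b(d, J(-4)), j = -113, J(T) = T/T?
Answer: -38710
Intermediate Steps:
J(T) = 1
b(t, c) = 2*c
D(d, A) = 2 - 113*A (D(d, A) = -113*A + 2*1 = -113*A + 2 = 2 - 113*A)
-37013 - D(-13, S(14)) = -37013 - (2 - 113*(-1 - 1*14)) = -37013 - (2 - 113*(-1 - 14)) = -37013 - (2 - 113*(-15)) = -37013 - (2 + 1695) = -37013 - 1*1697 = -37013 - 1697 = -38710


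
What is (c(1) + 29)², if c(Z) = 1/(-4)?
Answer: 13225/16 ≈ 826.56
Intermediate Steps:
c(Z) = -¼
(c(1) + 29)² = (-¼ + 29)² = (115/4)² = 13225/16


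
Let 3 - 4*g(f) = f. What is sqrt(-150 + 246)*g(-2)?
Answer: 5*sqrt(6) ≈ 12.247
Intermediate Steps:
g(f) = 3/4 - f/4
sqrt(-150 + 246)*g(-2) = sqrt(-150 + 246)*(3/4 - 1/4*(-2)) = sqrt(96)*(3/4 + 1/2) = (4*sqrt(6))*(5/4) = 5*sqrt(6)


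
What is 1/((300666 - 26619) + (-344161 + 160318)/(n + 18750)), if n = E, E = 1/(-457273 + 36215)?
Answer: 7894837499/2163479123522559 ≈ 3.6491e-6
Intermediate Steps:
E = -1/421058 (E = 1/(-421058) = -1/421058 ≈ -2.3750e-6)
n = -1/421058 ≈ -2.3750e-6
1/((300666 - 26619) + (-344161 + 160318)/(n + 18750)) = 1/((300666 - 26619) + (-344161 + 160318)/(-1/421058 + 18750)) = 1/(274047 - 183843/7894837499/421058) = 1/(274047 - 183843*421058/7894837499) = 1/(274047 - 77408565894/7894837499) = 1/(2163479123522559/7894837499) = 7894837499/2163479123522559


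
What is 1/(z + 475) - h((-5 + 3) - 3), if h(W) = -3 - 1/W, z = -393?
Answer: 1153/410 ≈ 2.8122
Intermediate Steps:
1/(z + 475) - h((-5 + 3) - 3) = 1/(-393 + 475) - (-3 - 1/((-5 + 3) - 3)) = 1/82 - (-3 - 1/(-2 - 3)) = 1/82 - (-3 - 1/(-5)) = 1/82 - (-3 - 1*(-⅕)) = 1/82 - (-3 + ⅕) = 1/82 - 1*(-14/5) = 1/82 + 14/5 = 1153/410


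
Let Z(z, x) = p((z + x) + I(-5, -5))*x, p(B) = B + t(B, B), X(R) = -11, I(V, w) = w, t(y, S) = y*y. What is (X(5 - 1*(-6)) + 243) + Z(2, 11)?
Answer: 1024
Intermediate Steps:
t(y, S) = y²
p(B) = B + B²
Z(z, x) = x*(-5 + x + z)*(-4 + x + z) (Z(z, x) = (((z + x) - 5)*(1 + ((z + x) - 5)))*x = (((x + z) - 5)*(1 + ((x + z) - 5)))*x = ((-5 + x + z)*(1 + (-5 + x + z)))*x = ((-5 + x + z)*(-4 + x + z))*x = x*(-5 + x + z)*(-4 + x + z))
(X(5 - 1*(-6)) + 243) + Z(2, 11) = (-11 + 243) + 11*(-5 + 11 + 2 + (-5 + 11 + 2)²) = 232 + 11*(-5 + 11 + 2 + 8²) = 232 + 11*(-5 + 11 + 2 + 64) = 232 + 11*72 = 232 + 792 = 1024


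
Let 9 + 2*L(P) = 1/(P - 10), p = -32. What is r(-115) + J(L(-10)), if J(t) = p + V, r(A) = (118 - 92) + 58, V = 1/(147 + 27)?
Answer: 9049/174 ≈ 52.006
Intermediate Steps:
V = 1/174 ≈ 0.0057471
r(A) = 84 (r(A) = 26 + 58 = 84)
L(P) = -9/2 + 1/(2*(-10 + P)) (L(P) = -9/2 + 1/(2*(P - 10)) = -9/2 + 1/(2*(-10 + P)))
J(t) = -5567/174 (J(t) = -32 + 1/174 = -5567/174)
r(-115) + J(L(-10)) = 84 - 5567/174 = 9049/174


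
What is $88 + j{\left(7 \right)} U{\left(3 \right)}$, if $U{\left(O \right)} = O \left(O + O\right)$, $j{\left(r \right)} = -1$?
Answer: $70$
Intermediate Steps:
$U{\left(O \right)} = 2 O^{2}$ ($U{\left(O \right)} = O 2 O = 2 O^{2}$)
$88 + j{\left(7 \right)} U{\left(3 \right)} = 88 - 2 \cdot 3^{2} = 88 - 2 \cdot 9 = 88 - 18 = 70$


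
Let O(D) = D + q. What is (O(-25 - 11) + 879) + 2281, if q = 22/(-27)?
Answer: 84326/27 ≈ 3123.2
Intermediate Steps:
q = -22/27 (q = 22*(-1/27) = -22/27 ≈ -0.81481)
O(D) = -22/27 + D (O(D) = D - 22/27 = -22/27 + D)
(O(-25 - 11) + 879) + 2281 = ((-22/27 + (-25 - 11)) + 879) + 2281 = ((-22/27 - 36) + 879) + 2281 = (-994/27 + 879) + 2281 = 22739/27 + 2281 = 84326/27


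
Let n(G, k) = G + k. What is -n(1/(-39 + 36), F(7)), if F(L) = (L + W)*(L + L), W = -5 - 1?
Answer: -41/3 ≈ -13.667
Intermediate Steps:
W = -6
F(L) = 2*L*(-6 + L) (F(L) = (L - 6)*(L + L) = (-6 + L)*(2*L) = 2*L*(-6 + L))
-n(1/(-39 + 36), F(7)) = -(1/(-39 + 36) + 2*7*(-6 + 7)) = -(1/(-3) + 2*7*1) = -(-⅓ + 14) = -1*41/3 = -41/3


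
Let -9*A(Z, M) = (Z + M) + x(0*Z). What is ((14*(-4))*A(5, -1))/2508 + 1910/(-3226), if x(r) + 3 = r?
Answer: -5366483/9102159 ≈ -0.58958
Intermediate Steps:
x(r) = -3 + r
A(Z, M) = ⅓ - M/9 - Z/9 (A(Z, M) = -((Z + M) + (-3 + 0*Z))/9 = -((M + Z) + (-3 + 0))/9 = -((M + Z) - 3)/9 = -(-3 + M + Z)/9 = ⅓ - M/9 - Z/9)
((14*(-4))*A(5, -1))/2508 + 1910/(-3226) = ((14*(-4))*(⅓ - ⅑*(-1) - ⅑*5))/2508 + 1910/(-3226) = -56*(⅓ + ⅑ - 5/9)*(1/2508) + 1910*(-1/3226) = -56*(-⅑)*(1/2508) - 955/1613 = (56/9)*(1/2508) - 955/1613 = 14/5643 - 955/1613 = -5366483/9102159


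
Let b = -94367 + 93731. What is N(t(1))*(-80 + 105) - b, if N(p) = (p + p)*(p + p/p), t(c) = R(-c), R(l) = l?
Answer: 636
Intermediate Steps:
t(c) = -c
N(p) = 2*p*(1 + p) (N(p) = (2*p)*(p + 1) = (2*p)*(1 + p) = 2*p*(1 + p))
b = -636
N(t(1))*(-80 + 105) - b = (2*(-1*1)*(1 - 1*1))*(-80 + 105) - 1*(-636) = (2*(-1)*(1 - 1))*25 + 636 = (2*(-1)*0)*25 + 636 = 0*25 + 636 = 0 + 636 = 636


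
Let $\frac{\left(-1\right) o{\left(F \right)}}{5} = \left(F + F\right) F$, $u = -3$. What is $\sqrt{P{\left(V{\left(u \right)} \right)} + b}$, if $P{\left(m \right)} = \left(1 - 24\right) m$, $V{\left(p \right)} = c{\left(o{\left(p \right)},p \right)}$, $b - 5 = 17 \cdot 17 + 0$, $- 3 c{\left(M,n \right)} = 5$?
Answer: $\frac{\sqrt{2991}}{3} \approx 18.23$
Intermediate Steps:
$o{\left(F \right)} = - 10 F^{2}$ ($o{\left(F \right)} = - 5 \left(F + F\right) F = - 5 \cdot 2 F F = - 5 \cdot 2 F^{2} = - 10 F^{2}$)
$c{\left(M,n \right)} = - \frac{5}{3}$ ($c{\left(M,n \right)} = \left(- \frac{1}{3}\right) 5 = - \frac{5}{3}$)
$b = 294$ ($b = 5 + \left(17 \cdot 17 + 0\right) = 5 + \left(289 + 0\right) = 5 + 289 = 294$)
$V{\left(p \right)} = - \frac{5}{3}$
$P{\left(m \right)} = - 23 m$ ($P{\left(m \right)} = \left(1 - 24\right) m = - 23 m$)
$\sqrt{P{\left(V{\left(u \right)} \right)} + b} = \sqrt{\left(-23\right) \left(- \frac{5}{3}\right) + 294} = \sqrt{\frac{115}{3} + 294} = \sqrt{\frac{997}{3}} = \frac{\sqrt{2991}}{3}$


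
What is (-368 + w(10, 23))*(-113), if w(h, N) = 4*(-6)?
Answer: 44296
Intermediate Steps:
w(h, N) = -24
(-368 + w(10, 23))*(-113) = (-368 - 24)*(-113) = -392*(-113) = 44296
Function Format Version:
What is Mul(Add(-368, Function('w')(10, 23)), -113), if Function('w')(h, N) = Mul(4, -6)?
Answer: 44296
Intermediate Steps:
Function('w')(h, N) = -24
Mul(Add(-368, Function('w')(10, 23)), -113) = Mul(Add(-368, -24), -113) = Mul(-392, -113) = 44296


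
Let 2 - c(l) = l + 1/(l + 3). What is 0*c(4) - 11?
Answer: -11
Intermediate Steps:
c(l) = 2 - l - 1/(3 + l) (c(l) = 2 - (l + 1/(l + 3)) = 2 - (l + 1/(3 + l)) = 2 + (-l - 1/(3 + l)) = 2 - l - 1/(3 + l))
0*c(4) - 11 = 0*((5 - 1*4 - 1*4²)/(3 + 4)) - 11 = 0*((5 - 4 - 1*16)/7) - 11 = 0*((5 - 4 - 16)/7) - 11 = 0*((⅐)*(-15)) - 11 = 0*(-15/7) - 11 = 0 - 11 = -11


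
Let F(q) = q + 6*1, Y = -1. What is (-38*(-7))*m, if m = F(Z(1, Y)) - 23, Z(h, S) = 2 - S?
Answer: -3724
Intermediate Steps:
F(q) = 6 + q (F(q) = q + 6 = 6 + q)
m = -14 (m = (6 + (2 - 1*(-1))) - 23 = (6 + (2 + 1)) - 23 = (6 + 3) - 23 = 9 - 23 = -14)
(-38*(-7))*m = -38*(-7)*(-14) = 266*(-14) = -3724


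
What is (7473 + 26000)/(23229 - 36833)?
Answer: -187/76 ≈ -2.4605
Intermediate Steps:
(7473 + 26000)/(23229 - 36833) = 33473/(-13604) = 33473*(-1/13604) = -187/76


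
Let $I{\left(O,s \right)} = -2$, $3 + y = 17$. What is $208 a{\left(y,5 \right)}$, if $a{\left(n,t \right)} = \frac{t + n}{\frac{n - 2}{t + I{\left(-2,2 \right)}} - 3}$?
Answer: $3952$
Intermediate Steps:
$y = 14$ ($y = -3 + 17 = 14$)
$a{\left(n,t \right)} = \frac{n + t}{-3 + \frac{-2 + n}{-2 + t}}$ ($a{\left(n,t \right)} = \frac{t + n}{\frac{n - 2}{t - 2} - 3} = \frac{n + t}{\frac{-2 + n}{-2 + t} - 3} = \frac{n + t}{-3 + \frac{-2 + n}{-2 + t}}$)
$208 a{\left(y,5 \right)} = 208 \frac{5^{2} - 28 - 10 + 14 \cdot 5}{4 + 14 - 15} = 208 \frac{25 - 28 - 10 + 70}{4 + 14 - 15} = 208 \cdot \frac{1}{3} \cdot 57 = 208 \cdot 19 = 3952$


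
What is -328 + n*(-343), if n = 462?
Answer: -158794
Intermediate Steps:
-328 + n*(-343) = -328 + 462*(-343) = -328 - 158466 = -158794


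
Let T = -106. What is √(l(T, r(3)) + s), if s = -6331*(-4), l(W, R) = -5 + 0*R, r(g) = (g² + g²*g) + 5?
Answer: √25319 ≈ 159.12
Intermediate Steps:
r(g) = 5 + g² + g³ (r(g) = (g² + g³) + 5 = 5 + g² + g³)
l(W, R) = -5 (l(W, R) = -5 + 0 = -5)
s = 25324
√(l(T, r(3)) + s) = √(-5 + 25324) = √25319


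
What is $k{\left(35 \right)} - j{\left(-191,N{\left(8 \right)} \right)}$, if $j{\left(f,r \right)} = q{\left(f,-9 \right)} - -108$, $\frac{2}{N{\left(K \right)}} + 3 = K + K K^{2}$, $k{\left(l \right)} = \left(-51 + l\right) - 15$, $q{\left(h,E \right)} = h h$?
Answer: $-36620$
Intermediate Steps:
$q{\left(h,E \right)} = h^{2}$
$k{\left(l \right)} = -66 + l$
$N{\left(K \right)} = \frac{2}{-3 + K + K^{3}}$ ($N{\left(K \right)} = \frac{2}{-3 + \left(K + K K^{2}\right)} = \frac{2}{-3 + \left(K + K^{3}\right)} = \frac{2}{-3 + K + K^{3}}$)
$j{\left(f,r \right)} = 108 + f^{2}$ ($j{\left(f,r \right)} = f^{2} - -108 = f^{2} + 108 = 108 + f^{2}$)
$k{\left(35 \right)} - j{\left(-191,N{\left(8 \right)} \right)} = \left(-66 + 35\right) - \left(108 + \left(-191\right)^{2}\right) = -31 - \left(108 + 36481\right) = -31 - 36589 = -36620$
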